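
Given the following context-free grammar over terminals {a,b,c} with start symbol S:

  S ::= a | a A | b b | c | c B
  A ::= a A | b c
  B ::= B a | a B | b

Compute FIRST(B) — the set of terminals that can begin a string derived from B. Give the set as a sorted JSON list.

FIRST sets, iterate to fixpoint:
[1]
  A via A→a A: +{a}
  A via A→b c: +{b}
  B via B→a B: +{a}
  B via B→b: +{b}
  S via S→a: +{a}
  S via S→b b: +{b}
  S via S→c: +{c}
  S: {a,b,c}  A: {a,b}  B: {a,b}
[2] done
  S: {a,b,c}  A: {a,b}  B: {a,b}

FIRST(B) = ["a", "b"]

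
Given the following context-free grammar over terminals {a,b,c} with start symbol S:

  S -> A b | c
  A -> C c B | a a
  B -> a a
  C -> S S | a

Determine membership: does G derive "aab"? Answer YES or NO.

Convert to CNF:
  S -> A T2 | c
  A -> C X3 | T1 T1
  B -> T1 T1
  C -> S S | a
  T0 -> c
  T1 -> a
  T2 -> b
  X3 -> T0 B

Fill CYK table bottom-up:
  T[0,0] 'a' = {C,T1}  orig:{C}
  T[1,1] 'a' = {C,T1}  orig:{C}
  T[2,2] 'b' = {T2}  orig:{}
  T[0,1] 'aa' = {A,B}
  T[1,2] 'ab' = ∅
  T[0,2] 'aab' = {S}

S ∈ T[0,2] ⇒ YES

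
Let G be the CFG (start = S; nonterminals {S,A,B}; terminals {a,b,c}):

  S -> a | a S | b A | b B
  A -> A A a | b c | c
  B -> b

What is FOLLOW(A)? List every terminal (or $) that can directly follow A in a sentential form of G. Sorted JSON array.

FIRST iteration:
pass 1:
  A via A→b c: +{b}
  A via A→c: +{c}
  B via B→b: +{b}
  S via S→a: +{a}
  S via S→b A: +{b}
  FIRST[S]={a,b}  FIRST[A]={b,c}  FIRST[B]={b}
pass 2: done
  FIRST[S]={a,b}  FIRST[A]={b,c}  FIRST[B]={b}

FOLLOW iteration:
initialize: $ ∈ FOLLOW(S)
round 1:
  A→A A a: FOLLOW(A) ⊇ FIRST(A) = {b,c}; new: +{b,c}
  A→A A a: FOLLOW(A) ⊇ FIRST(a) = {a}; new: +{a}
  S→b A: FOLLOW(A) ⊇ FOLLOW(S) ⊇ {$}; new: +{$}
  S→b B: FOLLOW(B) ⊇ FOLLOW(S) ⊇ {$}; new: +{$}
  FOLLOW[S]={$}  FOLLOW[A]={$,a,b,c}  FOLLOW[B]={$}
round 2: (stable)
  FOLLOW[S]={$}  FOLLOW[A]={$,a,b,c}  FOLLOW[B]={$}

FOLLOW(A) = ["$", "a", "b", "c"]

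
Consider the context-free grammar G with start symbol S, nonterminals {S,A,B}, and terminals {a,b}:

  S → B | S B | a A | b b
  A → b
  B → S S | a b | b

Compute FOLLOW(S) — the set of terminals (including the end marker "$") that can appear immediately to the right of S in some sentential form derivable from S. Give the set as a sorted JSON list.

FIRST sets, iterate to fixpoint:
[1]
  A via A→b: +{b}
  B via B→a b: +{a}
  B via B→b: +{b}
  S via S→B: +{a,b}
  S: {a,b}  A: {b}  B: {a,b}
[2] (stable)
  S: {a,b}  A: {b}  B: {a,b}

FOLLOW iteration:
seed FOLLOW(S) with $
[1]
  B→S S: FOLLOW(S) ⊇ FIRST(S) = {a,b}; new: +{a,b}
  S→B: FOLLOW(B) ⊇ FOLLOW(S) ⊇ {$,a,b}; new: +{$,a,b}
  S→a A: FOLLOW(A) ⊇ FOLLOW(S) ⊇ {$,a,b}; new: +{$,a,b}
  FOLLOW(S)={$,a,b}  FOLLOW(A)={$,a,b}  FOLLOW(B)={$,a,b}
[2] — fixpoint
  FOLLOW(S)={$,a,b}  FOLLOW(A)={$,a,b}  FOLLOW(B)={$,a,b}

FOLLOW(S) = ["$", "a", "b"]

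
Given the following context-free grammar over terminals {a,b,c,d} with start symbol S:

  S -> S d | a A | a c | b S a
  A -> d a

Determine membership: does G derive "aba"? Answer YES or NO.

CNF form of G:
  S -> S T0 | T1 A | T1 T2 | T3 X4
  A -> T0 T1
  T0 -> d
  T1 -> a
  T2 -> c
  T3 -> b
  X4 -> S T1

CYK fill:
  cell(0,0) a: {T1}  orig:{}
  cell(1,1) b: {T3}  orig:{}
  cell(2,2) a: {T1}  orig:{}
  cell(0,1) ab: ∅
  cell(1,2) ba: ∅
  cell(0,2) aba: ∅

S ∉ T[0,2] ⇒ NO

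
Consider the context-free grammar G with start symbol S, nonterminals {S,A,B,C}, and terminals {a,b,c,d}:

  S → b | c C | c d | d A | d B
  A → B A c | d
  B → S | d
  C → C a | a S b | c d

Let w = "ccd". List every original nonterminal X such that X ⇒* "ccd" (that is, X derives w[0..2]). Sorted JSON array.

Convert to CNF:
  S -> T0 C | T0 T1 | T1 A | T1 B | b
  A -> B X4 | d
  B -> T0 C | T0 T1 | T1 A | T1 B | b | d
  C -> C T2 | T0 T1 | T2 X5
  T0 -> c
  T1 -> d
  T2 -> a
  T3 -> b
  X4 -> A T0
  X5 -> S T3

CYK table (by increasing span) — only the sub-triangle for w[0..2]:
  [0..0]={T0}  "c"  orig:{}
  [1..1]={T0}  "c"  orig:{}
  [2..2]={A,B,T1}  "d"  orig:{A,B}
  [0..1]=∅  "cc"
  [1..2]={B,C,S}  "cd"
  [0..2]={B,S}  "ccd"

Original NTs in T[0,2] deriving "ccd": ["B", "S"]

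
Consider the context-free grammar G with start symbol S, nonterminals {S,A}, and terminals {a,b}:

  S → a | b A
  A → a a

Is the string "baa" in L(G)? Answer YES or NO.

Convert to CNF:
  S -> T1 A | a
  A -> T0 T0
  T0 -> a
  T1 -> b

Fill CYK table bottom-up:
  cell(0,0) b: {T1}  orig:{}
  cell(1,1) a: {S,T0}  orig:{S}
  cell(2,2) a: {S,T0}  orig:{S}
  cell(0,1) ba: ∅
  cell(1,2) aa: {A}
  cell(0,2) baa: {S}

S ∈ T[0,2] ⇒ YES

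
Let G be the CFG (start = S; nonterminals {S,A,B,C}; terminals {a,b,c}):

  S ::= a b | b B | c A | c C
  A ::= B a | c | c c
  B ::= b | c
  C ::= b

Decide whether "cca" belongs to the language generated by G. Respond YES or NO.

CNF form of G:
  S -> T0 T2 | T1 A | T1 C | T2 B
  A -> B T0 | T1 T1 | c
  B -> b | c
  C -> b
  T0 -> a
  T1 -> c
  T2 -> b

Fill CYK table bottom-up:
  cell(0,0) c: {A,B,T1}  orig:{A,B}
  cell(1,1) c: {A,B,T1}  orig:{A,B}
  cell(2,2) a: {T0}  orig:{}
  cell(0,1) cc: {A,S}
  cell(1,2) ca: {A}
  cell(0,2) cca: {S}

S ∈ T[0,2] ⇒ YES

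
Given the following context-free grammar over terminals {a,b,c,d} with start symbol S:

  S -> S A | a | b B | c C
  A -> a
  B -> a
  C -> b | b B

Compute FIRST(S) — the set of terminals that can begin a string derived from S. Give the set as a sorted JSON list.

Compute FIRST by fixpoint:
iter 1:
  A via A→a: +{a}
  B via B→a: +{a}
  C via C→b: +{b}
  S via S→a: +{a}
  S via S→b B: +{b}
  S via S→c C: +{c}
  FIRST(S)={a,b,c}  FIRST(A)={a}  FIRST(B)={a}  FIRST(C)={b}
iter 2: (stable)
  FIRST(S)={a,b,c}  FIRST(A)={a}  FIRST(B)={a}  FIRST(C)={b}

FIRST(S) = ["a", "b", "c"]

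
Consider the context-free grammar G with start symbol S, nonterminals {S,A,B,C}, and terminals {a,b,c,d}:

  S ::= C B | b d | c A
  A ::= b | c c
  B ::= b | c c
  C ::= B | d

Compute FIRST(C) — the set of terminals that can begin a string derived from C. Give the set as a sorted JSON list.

FIRST iteration:
iter 1:
  A via A→b: +{b}
  A via A→c c: +{c}
  B via B→b: +{b}
  B via B→c c: +{c}
  C via C→B: +{b,c}
  C via C→d: +{d}
  S via S→C B: +{b,c,d}
  FIRST[S]={b,c,d}  FIRST[A]={b,c}  FIRST[B]={b,c}  FIRST[C]={b,c,d}
iter 2: (stable)
  FIRST[S]={b,c,d}  FIRST[A]={b,c}  FIRST[B]={b,c}  FIRST[C]={b,c,d}

FIRST(C) = ["b", "c", "d"]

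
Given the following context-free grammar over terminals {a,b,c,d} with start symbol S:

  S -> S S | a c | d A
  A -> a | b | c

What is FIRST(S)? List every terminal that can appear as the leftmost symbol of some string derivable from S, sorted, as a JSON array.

FIRST iteration:
pass 1:
  A via A→a: +{a}
  A via A→b: +{b}
  A via A→c: +{c}
  S via S→a c: +{a}
  S via S→d A: +{d}
  FIRST(S)={a,d}  FIRST(A)={a,b,c}
pass 2: (no change)
  FIRST(S)={a,d}  FIRST(A)={a,b,c}

FIRST(S) = ["a", "d"]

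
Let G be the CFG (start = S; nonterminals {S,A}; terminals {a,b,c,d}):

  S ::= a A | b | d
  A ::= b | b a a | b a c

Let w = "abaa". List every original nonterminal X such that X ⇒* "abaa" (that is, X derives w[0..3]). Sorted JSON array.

Convert to CNF:
  S -> T1 A | b | d
  A -> T0 X3 | T0 X4 | b
  T0 -> b
  T1 -> a
  T2 -> c
  X3 -> T1 T1
  X4 -> T1 T2

Fill CYK table bottom-up, restricted to cells inside w[0..3]:
  cell(0,0) a: {T1}  orig:{}
  cell(1,1) b: {A,S,T0}  orig:{A,S}
  cell(2,2) a: {T1}  orig:{}
  cell(3,3) a: {T1}  orig:{}
  cell(0,1) ab: {S}
  cell(1,2) ba: ∅
  cell(2,3) aa: {X3}  orig:{}
  cell(0,2) aba: ∅
  cell(1,3) baa: {A}
  cell(0,3) abaa: {S}

Original NTs in T[0,3] deriving "abaa": ["S"]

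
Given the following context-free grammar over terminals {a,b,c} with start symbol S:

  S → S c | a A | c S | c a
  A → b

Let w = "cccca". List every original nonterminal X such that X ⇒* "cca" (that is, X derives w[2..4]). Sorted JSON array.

Convert to CNF:
  S -> S T0 | T0 S | T0 T1 | T1 A
  A -> b
  T0 -> c
  T1 -> a

CYK fill — only the sub-triangle for w[2..4]:
  T[2,2] 'c' = {T0}  orig:{}
  T[3,3] 'c' = {T0}  orig:{}
  T[4,4] 'a' = {T1}  orig:{}
  T[2,3] 'cc' = ∅
  T[3,4] 'ca' = {S}
  T[2,4] 'cca' = {S}

Original NTs in T[2,4] deriving "cca": ["S"]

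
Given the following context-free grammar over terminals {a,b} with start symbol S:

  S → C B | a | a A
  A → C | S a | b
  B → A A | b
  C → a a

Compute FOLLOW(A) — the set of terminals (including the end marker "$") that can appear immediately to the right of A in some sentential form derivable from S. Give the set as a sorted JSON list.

FIRST iteration:
iter 1:
  A via A→b: +{b}
  B via B→A A: +{b}
  C via C→a a: +{a}
  S via S→C B: +{a}
  S: {a}  A: {b}  B: {b}  C: {a}
iter 2:
  A via A→C: +{a}
  B via B→A A: +{a}
  S: {a}  A: {a,b}  B: {a,b}  C: {a}
iter 3: (no change)
  S: {a}  A: {a,b}  B: {a,b}  C: {a}

Compute FOLLOW by fixpoint:
seed FOLLOW(S) with $
iter 1:
  A→S a: FOLLOW(S) ⊇ FIRST(a) = {a}; new: +{a}
  B→A A: FOLLOW(A) ⊇ FIRST(A) = {a,b}; new: +{a,b}
  S→C B: FOLLOW(C) ⊇ FIRST(B) = {a,b}; new: +{a,b}
  S→C B: FOLLOW(B) ⊇ FOLLOW(S) ⊇ {$,a}; new: +{$,a}
  S→a A: FOLLOW(A) ⊇ FOLLOW(S) ⊇ {$,a}; new: +{$}
  FOLLOW(S)={$,a}  FOLLOW(A)={$,a,b}  FOLLOW(B)={$,a}  FOLLOW(C)={a,b}
iter 2:
  A→C: FOLLOW(C) ⊇ FOLLOW(A) ⊇ {$,a,b}; new: +{$}
  FOLLOW(S)={$,a}  FOLLOW(A)={$,a,b}  FOLLOW(B)={$,a}  FOLLOW(C)={$,a,b}
iter 3: done
  FOLLOW(S)={$,a}  FOLLOW(A)={$,a,b}  FOLLOW(B)={$,a}  FOLLOW(C)={$,a,b}

FOLLOW(A) = ["$", "a", "b"]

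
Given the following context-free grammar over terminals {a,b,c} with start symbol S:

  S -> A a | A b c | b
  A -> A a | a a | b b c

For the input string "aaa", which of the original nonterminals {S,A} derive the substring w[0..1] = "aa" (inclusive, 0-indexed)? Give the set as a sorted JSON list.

Convert to CNF:
  S -> A T0 | A X4 | b
  A -> A T0 | T0 T0 | T1 X3
  T0 -> a
  T1 -> b
  T2 -> c
  X3 -> T1 T2
  X4 -> T1 T2

CYK table (by increasing span) (cells [i..j] with 0 ≤ i ≤ j ≤ 1 only):
  [0..0]={T0}  "a"  orig:{}
  [1..1]={T0}  "a"  orig:{}
  [0..1]={A}  "aa"

Original NTs in T[0,1] deriving "aa": ["A"]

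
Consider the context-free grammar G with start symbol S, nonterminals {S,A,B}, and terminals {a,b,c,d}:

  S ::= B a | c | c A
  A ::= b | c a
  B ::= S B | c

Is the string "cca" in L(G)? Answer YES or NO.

Convert to CNF:
  S -> B T1 | T0 A | c
  A -> T0 T1 | b
  B -> S B | c
  T0 -> c
  T1 -> a

CYK fill:
  [0..0]={B,S,T0}  "c"  orig:{B,S}
  [1..1]={B,S,T0}  "c"  orig:{B,S}
  [2..2]={T1}  "a"  orig:{}
  [0..1]={B}  "cc"
  [1..2]={A,S}  "ca"
  [0..2]={S}  "cca"

S ∈ T[0,2] ⇒ YES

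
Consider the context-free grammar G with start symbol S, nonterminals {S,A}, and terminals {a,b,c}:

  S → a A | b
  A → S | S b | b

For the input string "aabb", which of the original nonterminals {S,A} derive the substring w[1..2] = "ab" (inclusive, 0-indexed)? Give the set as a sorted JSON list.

CNF form of G:
  S -> T1 A | b
  A -> S T0 | T1 A | b
  T0 -> b
  T1 -> a

CYK fill, restricted to cells inside w[1..2]:
  T[1,1] 'a' = {T1}  orig:{}
  T[2,2] 'b' = {A,S,T0}  orig:{A,S}
  T[1,2] 'ab' = {A,S}

Original NTs in T[1,2] deriving "ab": ["A", "S"]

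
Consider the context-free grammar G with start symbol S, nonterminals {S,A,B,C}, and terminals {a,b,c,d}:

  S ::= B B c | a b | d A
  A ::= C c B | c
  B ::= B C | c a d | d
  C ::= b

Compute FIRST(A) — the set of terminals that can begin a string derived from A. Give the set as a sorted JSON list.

FIRST sets, iterate to fixpoint:
round 1:
  A via A→c: +{c}
  B via B→c a d: +{c}
  B via B→d: +{d}
  C via C→b: +{b}
  S via S→B B c: +{c,d}
  S via S→a b: +{a}
  S: {a,c,d}  A: {c}  B: {c,d}  C: {b}
round 2:
  A via A→C c B: +{b}
  S: {a,c,d}  A: {b,c}  B: {c,d}  C: {b}
round 3: done
  S: {a,c,d}  A: {b,c}  B: {c,d}  C: {b}

FIRST(A) = ["b", "c"]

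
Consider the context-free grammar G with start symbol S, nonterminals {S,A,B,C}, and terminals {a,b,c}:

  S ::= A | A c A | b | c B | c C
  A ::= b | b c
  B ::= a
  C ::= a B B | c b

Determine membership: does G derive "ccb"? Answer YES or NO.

CNF form of G:
  S -> A X4 | T0 T1 | T1 B | T1 C | b
  A -> T0 T1 | b
  B -> a
  C -> T1 T0 | T2 X3
  T0 -> b
  T1 -> c
  T2 -> a
  X3 -> B B
  X4 -> T1 A

CYK table (by increasing span):
  cell(0,0) c: {T1}  orig:{}
  cell(1,1) c: {T1}  orig:{}
  cell(2,2) b: {A,S,T0}  orig:{A,S}
  cell(0,1) cc: ∅
  cell(1,2) cb: {C,X4}  orig:{C}
  cell(0,2) ccb: {S}

S ∈ T[0,2] ⇒ YES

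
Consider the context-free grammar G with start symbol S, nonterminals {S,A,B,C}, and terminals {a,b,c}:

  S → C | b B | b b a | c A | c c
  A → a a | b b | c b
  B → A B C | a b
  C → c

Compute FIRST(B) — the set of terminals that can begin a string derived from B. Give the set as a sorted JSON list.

FIRST iteration:
round 1:
  A via A→a a: +{a}
  A via A→b b: +{b}
  A via A→c b: +{c}
  B via B→A B C: +{a,b,c}
  C via C→c: +{c}
  S via S→C: +{c}
  S via S→b B: +{b}
  S: {b,c}  A: {a,b,c}  B: {a,b,c}  C: {c}
round 2: — fixpoint
  S: {b,c}  A: {a,b,c}  B: {a,b,c}  C: {c}

FIRST(B) = ["a", "b", "c"]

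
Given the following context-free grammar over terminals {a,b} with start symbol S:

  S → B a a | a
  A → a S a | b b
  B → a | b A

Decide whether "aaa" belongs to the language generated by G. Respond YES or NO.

Convert to CNF:
  S -> B X3 | a
  A -> T0 X2 | T1 T1
  B -> T1 A | a
  T0 -> a
  T1 -> b
  X2 -> S T0
  X3 -> T0 T0

CYK fill:
  cell(0,0) a: {B,S,T0}  orig:{B,S}
  cell(1,1) a: {B,S,T0}  orig:{B,S}
  cell(2,2) a: {B,S,T0}  orig:{B,S}
  cell(0,1) aa: {X2,X3}  orig:{}
  cell(1,2) aa: {X2,X3}  orig:{}
  cell(0,2) aaa: {A,S}

S ∈ T[0,2] ⇒ YES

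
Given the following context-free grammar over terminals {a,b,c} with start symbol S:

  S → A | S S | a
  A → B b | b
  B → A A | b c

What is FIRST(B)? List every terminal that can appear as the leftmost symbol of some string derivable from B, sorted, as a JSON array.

Compute FIRST by fixpoint:
round 1:
  A via A→b: +{b}
  B via B→A A: +{b}
  S via S→A: +{b}
  S via S→a: +{a}
  S: {a,b}  A: {b}  B: {b}
round 2: — fixpoint
  S: {a,b}  A: {b}  B: {b}

FIRST(B) = ["b"]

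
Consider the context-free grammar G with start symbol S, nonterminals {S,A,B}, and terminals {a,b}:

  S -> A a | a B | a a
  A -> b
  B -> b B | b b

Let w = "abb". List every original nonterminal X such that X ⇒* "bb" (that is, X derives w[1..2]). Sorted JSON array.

Convert to CNF:
  S -> A T1 | T1 B | T1 T1
  A -> b
  B -> T0 B | T0 T0
  T0 -> b
  T1 -> a

CYK fill (cells [i..j] with 1 ≤ i ≤ j ≤ 2 only):
  cell(1,1) b: {A,T0}  orig:{A}
  cell(2,2) b: {A,T0}  orig:{A}
  cell(1,2) bb: {B}

Original NTs in T[1,2] deriving "bb": ["B"]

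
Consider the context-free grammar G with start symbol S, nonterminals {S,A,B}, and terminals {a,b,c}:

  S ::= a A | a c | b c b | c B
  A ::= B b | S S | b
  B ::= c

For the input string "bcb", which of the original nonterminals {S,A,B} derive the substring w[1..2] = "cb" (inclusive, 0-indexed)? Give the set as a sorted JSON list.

Convert to CNF:
  S -> T0 X3 | T1 A | T1 T2 | T2 B
  A -> B T0 | S S | b
  B -> c
  T0 -> b
  T1 -> a
  T2 -> c
  X3 -> T2 T0

Fill CYK table bottom-up, restricted to cells inside w[1..2]:
  cell(1,1) c: {B,T2}  orig:{B}
  cell(2,2) b: {A,T0}  orig:{A}
  cell(1,2) cb: {A,X3}  orig:{A}

Original NTs in T[1,2] deriving "cb": ["A"]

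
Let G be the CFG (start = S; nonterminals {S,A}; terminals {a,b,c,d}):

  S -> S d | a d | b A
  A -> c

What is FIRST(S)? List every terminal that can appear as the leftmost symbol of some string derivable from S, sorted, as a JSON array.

FIRST iteration:
round 1:
  A via A→c: +{c}
  S via S→a d: +{a}
  S via S→b A: +{b}
  FIRST[S]={a,b}  FIRST[A]={c}
round 2: — fixpoint
  FIRST[S]={a,b}  FIRST[A]={c}

FIRST(S) = ["a", "b"]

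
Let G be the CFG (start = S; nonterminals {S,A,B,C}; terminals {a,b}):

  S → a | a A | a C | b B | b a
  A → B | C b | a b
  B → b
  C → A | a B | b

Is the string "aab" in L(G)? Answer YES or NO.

Convert to CNF:
  S -> T0 B | T0 T1 | T1 A | T1 C | a
  A -> C T0 | T1 T0 | b
  B -> b
  C -> C T0 | T1 B | T1 T0 | b
  T0 -> b
  T1 -> a

CYK fill:
  cell(0,0) a: {S,T1}  orig:{S}
  cell(1,1) a: {S,T1}  orig:{S}
  cell(2,2) b: {A,B,C,T0}  orig:{A,B,C}
  cell(0,1) aa: ∅
  cell(1,2) ab: {A,C,S}
  cell(0,2) aab: {S}

S ∈ T[0,2] ⇒ YES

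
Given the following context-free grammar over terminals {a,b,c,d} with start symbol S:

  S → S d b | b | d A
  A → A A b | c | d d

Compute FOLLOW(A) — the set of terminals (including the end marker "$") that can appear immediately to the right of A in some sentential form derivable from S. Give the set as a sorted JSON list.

FIRST sets, iterate to fixpoint:
[1]
  A via A→c: +{c}
  A via A→d d: +{d}
  S via S→b: +{b}
  S via S→d A: +{d}
  FIRST(S)={b,d}  FIRST(A)={c,d}
[2] (stable)
  FIRST(S)={b,d}  FIRST(A)={c,d}

FOLLOW sets:
FOLLOW(S) := {$}
iter 1:
  A→A A b: FOLLOW(A) ⊇ FIRST(A) = {c,d}; new: +{c,d}
  A→A A b: FOLLOW(A) ⊇ FIRST(b) = {b}; new: +{b}
  S→S d b: FOLLOW(S) ⊇ FIRST(d) = {d}; new: +{d}
  S→d A: FOLLOW(A) ⊇ FOLLOW(S) ⊇ {$,d}; new: +{$}
  S: {$,d}  A: {$,b,c,d}
iter 2: — fixpoint
  S: {$,d}  A: {$,b,c,d}

FOLLOW(A) = ["$", "b", "c", "d"]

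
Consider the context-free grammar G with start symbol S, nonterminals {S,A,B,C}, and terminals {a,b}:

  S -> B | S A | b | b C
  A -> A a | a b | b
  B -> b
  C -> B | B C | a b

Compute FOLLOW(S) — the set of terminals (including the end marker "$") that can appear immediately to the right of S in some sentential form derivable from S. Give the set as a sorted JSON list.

FIRST iteration:
round 1:
  A via A→a b: +{a}
  A via A→b: +{b}
  B via B→b: +{b}
  C via C→B: +{b}
  C via C→a b: +{a}
  S via S→B: +{b}
  S: {b}  A: {a,b}  B: {b}  C: {a,b}
round 2: done
  S: {b}  A: {a,b}  B: {b}  C: {a,b}

Compute FOLLOW by fixpoint:
initialize: $ ∈ FOLLOW(S)
iter 1:
  A→A a: FOLLOW(A) ⊇ FIRST(a) = {a}; new: +{a}
  C→B C: FOLLOW(B) ⊇ FIRST(C) = {a,b}; new: +{a,b}
  S→B: FOLLOW(B) ⊇ FOLLOW(S) ⊇ {$}; new: +{$}
  S→S A: FOLLOW(S) ⊇ FIRST(A) = {a,b}; new: +{a,b}
  S→S A: FOLLOW(A) ⊇ FOLLOW(S) ⊇ {$,a,b}; new: +{$,b}
  S→b C: FOLLOW(C) ⊇ FOLLOW(S) ⊇ {$,a,b}; new: +{$,a,b}
  FOLLOW(S)={$,a,b}  FOLLOW(A)={$,a,b}  FOLLOW(B)={$,a,b}  FOLLOW(C)={$,a,b}
iter 2: done
  FOLLOW(S)={$,a,b}  FOLLOW(A)={$,a,b}  FOLLOW(B)={$,a,b}  FOLLOW(C)={$,a,b}

FOLLOW(S) = ["$", "a", "b"]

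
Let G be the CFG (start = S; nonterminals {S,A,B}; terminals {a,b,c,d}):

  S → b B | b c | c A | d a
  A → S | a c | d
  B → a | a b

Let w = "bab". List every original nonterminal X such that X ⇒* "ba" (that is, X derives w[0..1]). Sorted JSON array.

CNF form of G:
  S -> T1 A | T2 B | T2 T1 | T3 T0
  A -> T0 T1 | T1 A | T2 B | T2 T1 | T3 T0 | d
  B -> T0 T2 | a
  T0 -> a
  T1 -> c
  T2 -> b
  T3 -> d

CYK table (by increasing span) — only the sub-triangle for w[0..1]:
  cell(0,0) b: {T2}  orig:{}
  cell(1,1) a: {B,T0}  orig:{B}
  cell(0,1) ba: {A,S}

Original NTs in T[0,1] deriving "ba": ["A", "S"]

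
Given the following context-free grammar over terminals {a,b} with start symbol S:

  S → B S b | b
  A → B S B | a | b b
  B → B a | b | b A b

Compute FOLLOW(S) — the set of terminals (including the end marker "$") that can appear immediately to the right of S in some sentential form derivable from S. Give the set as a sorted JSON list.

FIRST iteration:
iter 1:
  A via A→a: +{a}
  A via A→b b: +{b}
  B via B→b: +{b}
  S via S→B S b: +{b}
  S: {b}  A: {a,b}  B: {b}
iter 2: — fixpoint
  S: {b}  A: {a,b}  B: {b}

FOLLOW sets:
initialize: $ ∈ FOLLOW(S)
iter 1:
  A→B S B: FOLLOW(B) ⊇ FIRST(S) = {b}; new: +{b}
  A→B S B: FOLLOW(S) ⊇ FIRST(B) = {b}; new: +{b}
  B→B a: FOLLOW(B) ⊇ FIRST(a) = {a}; new: +{a}
  B→b A b: FOLLOW(A) ⊇ FIRST(b) = {b}; new: +{b}
  FOLLOW(S)={$,b}  FOLLOW(A)={b}  FOLLOW(B)={a,b}
iter 2: done
  FOLLOW(S)={$,b}  FOLLOW(A)={b}  FOLLOW(B)={a,b}

FOLLOW(S) = ["$", "b"]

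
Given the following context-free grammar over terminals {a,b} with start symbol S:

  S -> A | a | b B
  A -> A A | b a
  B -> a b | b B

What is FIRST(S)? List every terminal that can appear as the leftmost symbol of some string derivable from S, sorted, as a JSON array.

Compute FIRST by fixpoint:
[1]
  A via A→b a: +{b}
  B via B→a b: +{a}
  B via B→b B: +{b}
  S via S→A: +{b}
  S via S→a: +{a}
  S: {a,b}  A: {b}  B: {a,b}
[2] (no change)
  S: {a,b}  A: {b}  B: {a,b}

FIRST(S) = ["a", "b"]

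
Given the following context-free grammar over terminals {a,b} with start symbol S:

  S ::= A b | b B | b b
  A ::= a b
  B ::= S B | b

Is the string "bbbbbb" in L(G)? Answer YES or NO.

Convert to CNF:
  S -> A T1 | T1 B | T1 T1
  A -> T0 T1
  B -> S B | b
  T0 -> a
  T1 -> b

CYK table (by increasing span):
  cell(0,0) b: {B,T1}  orig:{B}
  cell(1,1) b: {B,T1}  orig:{B}
  cell(2,2) b: {B,T1}  orig:{B}
  cell(3,3) b: {B,T1}  orig:{B}
  cell(4,4) b: {B,T1}  orig:{B}
  cell(5,5) b: {B,T1}  orig:{B}
  cell(0,1) bb: {S}
  cell(1,2) bb: {S}
  cell(2,3) bb: {S}
  cell(3,4) bb: {S}
  cell(4,5) bb: {S}
  cell(0,2) bbb: {B}
  cell(1,3) bbb: {B}
  cell(2,4) bbb: {B}
  cell(3,5) bbb: {B}
  cell(0,3) bbbb: {S}
  cell(1,4) bbbb: {S}
  cell(2,5) bbbb: {S}
  cell(0,4) bbbbb: {B}
  cell(1,5) bbbbb: {B}
  cell(0,5) bbbbbb: {S}

S ∈ T[0,5] ⇒ YES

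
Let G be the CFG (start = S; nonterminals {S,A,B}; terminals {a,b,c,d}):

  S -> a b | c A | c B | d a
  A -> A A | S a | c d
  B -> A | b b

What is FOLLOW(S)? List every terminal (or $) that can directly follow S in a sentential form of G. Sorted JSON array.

FIRST sets, iterate to fixpoint:
round 1:
  A via A→c d: +{c}
  B via B→A: +{c}
  B via B→b b: +{b}
  S via S→a b: +{a}
  S via S→c A: +{c}
  S via S→d a: +{d}
  FIRST[S]={a,c,d}  FIRST[A]={c}  FIRST[B]={b,c}
round 2:
  A via A→S a: +{a,d}
  B via B→A: +{a,d}
  FIRST[S]={a,c,d}  FIRST[A]={a,c,d}  FIRST[B]={a,b,c,d}
round 3: (no change)
  FIRST[S]={a,c,d}  FIRST[A]={a,c,d}  FIRST[B]={a,b,c,d}

FOLLOW iteration:
FOLLOW(S) := {$}
[1]
  A→A A: FOLLOW(A) ⊇ FIRST(A) = {a,c,d}; new: +{a,c,d}
  A→S a: FOLLOW(S) ⊇ FIRST(a) = {a}; new: +{a}
  S→c A: FOLLOW(A) ⊇ FOLLOW(S) ⊇ {$,a}; new: +{$}
  S→c B: FOLLOW(B) ⊇ FOLLOW(S) ⊇ {$,a}; new: +{$,a}
  S: {$,a}  A: {$,a,c,d}  B: {$,a}
[2] (no change)
  S: {$,a}  A: {$,a,c,d}  B: {$,a}

FOLLOW(S) = ["$", "a"]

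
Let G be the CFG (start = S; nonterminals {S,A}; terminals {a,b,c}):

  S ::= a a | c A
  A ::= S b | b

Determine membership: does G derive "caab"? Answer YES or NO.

Convert to CNF:
  S -> T1 T1 | T2 A
  A -> S T0 | b
  T0 -> b
  T1 -> a
  T2 -> c

Fill CYK table bottom-up:
  T[0,0] 'c' = {T2}  orig:{}
  T[1,1] 'a' = {T1}  orig:{}
  T[2,2] 'a' = {T1}  orig:{}
  T[3,3] 'b' = {A,T0}  orig:{A}
  T[0,1] 'ca' = ∅
  T[1,2] 'aa' = {S}
  T[2,3] 'ab' = ∅
  T[0,2] 'caa' = ∅
  T[1,3] 'aab' = {A}
  T[0,3] 'caab' = {S}

S ∈ T[0,3] ⇒ YES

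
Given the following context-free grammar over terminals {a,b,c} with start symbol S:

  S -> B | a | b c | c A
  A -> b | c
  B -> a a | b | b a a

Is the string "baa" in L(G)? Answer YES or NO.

CNF form of G:
  S -> T0 T0 | T1 T2 | T1 X4 | T2 A | a | b
  A -> b | c
  B -> T0 T0 | T1 X3 | b
  T0 -> a
  T1 -> b
  T2 -> c
  X3 -> T0 T0
  X4 -> T0 T0

CYK table (by increasing span):
  cell(0,0) b: {A,B,S,T1}  orig:{A,B,S}
  cell(1,1) a: {S,T0}  orig:{S}
  cell(2,2) a: {S,T0}  orig:{S}
  cell(0,1) ba: ∅
  cell(1,2) aa: {B,S,X3,X4}  orig:{B,S}
  cell(0,2) baa: {B,S}

S ∈ T[0,2] ⇒ YES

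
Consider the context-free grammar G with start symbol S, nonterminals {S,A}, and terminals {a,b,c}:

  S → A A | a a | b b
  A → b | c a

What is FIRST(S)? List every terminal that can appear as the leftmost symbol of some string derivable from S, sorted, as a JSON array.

Compute FIRST by fixpoint:
[1]
  A via A→b: +{b}
  A via A→c a: +{c}
  S via S→A A: +{b,c}
  S via S→a a: +{a}
  S: {a,b,c}  A: {b,c}
[2] — fixpoint
  S: {a,b,c}  A: {b,c}

FIRST(S) = ["a", "b", "c"]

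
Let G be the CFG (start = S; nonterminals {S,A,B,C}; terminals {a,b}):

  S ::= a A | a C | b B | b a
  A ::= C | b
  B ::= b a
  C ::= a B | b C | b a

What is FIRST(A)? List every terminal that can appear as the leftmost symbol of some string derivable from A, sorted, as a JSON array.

FIRST sets, iterate to fixpoint:
iter 1:
  A via A→b: +{b}
  B via B→b a: +{b}
  C via C→a B: +{a}
  C via C→b C: +{b}
  S via S→a A: +{a}
  S via S→b B: +{b}
  FIRST(S)={a,b}  FIRST(A)={b}  FIRST(B)={b}  FIRST(C)={a,b}
iter 2:
  A via A→C: +{a}
  FIRST(S)={a,b}  FIRST(A)={a,b}  FIRST(B)={b}  FIRST(C)={a,b}
iter 3: (stable)
  FIRST(S)={a,b}  FIRST(A)={a,b}  FIRST(B)={b}  FIRST(C)={a,b}

FIRST(A) = ["a", "b"]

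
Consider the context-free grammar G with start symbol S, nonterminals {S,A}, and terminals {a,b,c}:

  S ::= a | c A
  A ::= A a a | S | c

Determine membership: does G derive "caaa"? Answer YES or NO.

CNF form of G:
  S -> T1 A | a
  A -> A X2 | T1 A | a | c
  T0 -> a
  T1 -> c
  X2 -> T0 T0

CYK fill:
  cell(0,0) c: {A,T1}  orig:{A}
  cell(1,1) a: {A,S,T0}  orig:{A,S}
  cell(2,2) a: {A,S,T0}  orig:{A,S}
  cell(3,3) a: {A,S,T0}  orig:{A,S}
  cell(0,1) ca: {A,S}
  cell(1,2) aa: {X2}  orig:{}
  cell(2,3) aa: {X2}  orig:{}
  cell(0,2) caa: {A}
  cell(1,3) aaa: {A}
  cell(0,3) caaa: {A,S}

S ∈ T[0,3] ⇒ YES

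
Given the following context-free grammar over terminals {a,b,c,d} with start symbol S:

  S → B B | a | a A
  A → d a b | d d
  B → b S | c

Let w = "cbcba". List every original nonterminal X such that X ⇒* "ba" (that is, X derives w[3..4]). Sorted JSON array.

CNF form of G:
  S -> B B | T1 A | a
  A -> T0 T0 | T0 X3
  B -> T2 S | c
  T0 -> d
  T1 -> a
  T2 -> b
  X3 -> T1 T2

CYK fill, restricted to cells inside w[3..4]:
  cell(3,3) b: {T2}  orig:{}
  cell(4,4) a: {S,T1}  orig:{S}
  cell(3,4) ba: {B}

Original NTs in T[3,4] deriving "ba": ["B"]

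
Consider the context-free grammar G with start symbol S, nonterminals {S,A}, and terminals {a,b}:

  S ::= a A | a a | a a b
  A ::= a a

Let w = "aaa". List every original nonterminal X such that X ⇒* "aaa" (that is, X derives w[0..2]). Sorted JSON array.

CNF form of G:
  S -> T0 A | T0 T0 | T0 X2
  A -> T0 T0
  T0 -> a
  T1 -> b
  X2 -> T0 T1

CYK table (by increasing span) (cells [i..j] with 0 ≤ i ≤ j ≤ 2 only):
  [0..0]={T0}  "a"  orig:{}
  [1..1]={T0}  "a"  orig:{}
  [2..2]={T0}  "a"  orig:{}
  [0..1]={A,S}  "aa"
  [1..2]={A,S}  "aa"
  [0..2]={S}  "aaa"

Original NTs in T[0,2] deriving "aaa": ["S"]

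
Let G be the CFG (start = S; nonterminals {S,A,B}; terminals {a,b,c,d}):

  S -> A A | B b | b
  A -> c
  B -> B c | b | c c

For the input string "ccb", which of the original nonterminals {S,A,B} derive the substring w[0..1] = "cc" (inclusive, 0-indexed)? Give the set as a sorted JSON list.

Convert to CNF:
  S -> A A | B T1 | b
  A -> c
  B -> B T0 | T0 T0 | b
  T0 -> c
  T1 -> b

CYK fill, restricted to cells inside w[0..1]:
  [0..0]={A,T0}  "c"  orig:{A}
  [1..1]={A,T0}  "c"  orig:{A}
  [0..1]={B,S}  "cc"

Original NTs in T[0,1] deriving "cc": ["B", "S"]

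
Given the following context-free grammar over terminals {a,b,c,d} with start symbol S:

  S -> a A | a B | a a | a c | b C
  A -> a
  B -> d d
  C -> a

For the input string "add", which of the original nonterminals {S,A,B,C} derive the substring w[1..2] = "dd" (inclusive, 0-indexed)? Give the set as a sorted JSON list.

CNF form of G:
  S -> T1 A | T1 B | T1 T1 | T1 T2 | T3 C
  A -> a
  B -> T0 T0
  C -> a
  T0 -> d
  T1 -> a
  T2 -> c
  T3 -> b

CYK fill (cells [i..j] with 1 ≤ i ≤ j ≤ 2 only):
  cell(1,1) d: {T0}  orig:{}
  cell(2,2) d: {T0}  orig:{}
  cell(1,2) dd: {B}

Original NTs in T[1,2] deriving "dd": ["B"]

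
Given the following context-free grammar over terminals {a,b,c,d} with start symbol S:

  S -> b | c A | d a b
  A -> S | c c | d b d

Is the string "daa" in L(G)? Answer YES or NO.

Convert to CNF:
  S -> T0 A | T1 X6 | b
  A -> T0 A | T0 T0 | T1 X4 | T1 X5 | b
  T0 -> c
  T1 -> d
  T2 -> a
  T3 -> b
  X4 -> T2 T3
  X5 -> T3 T1
  X6 -> T2 T3

CYK fill:
  cell(0,0) d: {T1}  orig:{}
  cell(1,1) a: {T2}  orig:{}
  cell(2,2) a: {T2}  orig:{}
  cell(0,1) da: ∅
  cell(1,2) aa: ∅
  cell(0,2) daa: ∅

S ∉ T[0,2] ⇒ NO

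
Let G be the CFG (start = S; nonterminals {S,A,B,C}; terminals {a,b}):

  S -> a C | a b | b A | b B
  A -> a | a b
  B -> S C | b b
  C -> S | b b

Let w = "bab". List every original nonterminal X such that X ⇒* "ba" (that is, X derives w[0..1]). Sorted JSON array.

Convert to CNF:
  S -> T0 C | T0 T1 | T1 A | T1 B
  A -> T0 T1 | a
  B -> S C | T1 T1
  C -> T0 C | T0 T1 | T1 A | T1 B | T1 T1
  T0 -> a
  T1 -> b

CYK fill, restricted to cells inside w[0..1]:
  [0..0]={T1}  "b"  orig:{}
  [1..1]={A,T0}  "a"  orig:{A}
  [0..1]={C,S}  "ba"

Original NTs in T[0,1] deriving "ba": ["C", "S"]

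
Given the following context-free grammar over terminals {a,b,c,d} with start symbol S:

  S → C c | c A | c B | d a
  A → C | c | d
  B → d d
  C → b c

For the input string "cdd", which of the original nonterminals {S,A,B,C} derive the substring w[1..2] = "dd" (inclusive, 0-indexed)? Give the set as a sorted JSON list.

CNF form of G:
  S -> C T1 | T1 A | T1 B | T2 T3
  A -> T0 T1 | c | d
  B -> T2 T2
  C -> T0 T1
  T0 -> b
  T1 -> c
  T2 -> d
  T3 -> a

CYK table (by increasing span) — only the sub-triangle for w[1..2]:
  [1..1]={A,T2}  "d"  orig:{A}
  [2..2]={A,T2}  "d"  orig:{A}
  [1..2]={B}  "dd"

Original NTs in T[1,2] deriving "dd": ["B"]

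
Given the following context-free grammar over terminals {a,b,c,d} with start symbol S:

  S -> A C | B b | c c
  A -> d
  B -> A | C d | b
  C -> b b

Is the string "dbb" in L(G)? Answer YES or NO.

CNF form of G:
  S -> A C | B T1 | T2 T2
  A -> d
  B -> C T0 | b | d
  C -> T1 T1
  T0 -> d
  T1 -> b
  T2 -> c

Fill CYK table bottom-up:
  [0..0]={A,B,T0}  "d"  orig:{A,B}
  [1..1]={B,T1}  "b"  orig:{B}
  [2..2]={B,T1}  "b"  orig:{B}
  [0..1]={S}  "db"
  [1..2]={C,S}  "bb"
  [0..2]={S}  "dbb"

S ∈ T[0,2] ⇒ YES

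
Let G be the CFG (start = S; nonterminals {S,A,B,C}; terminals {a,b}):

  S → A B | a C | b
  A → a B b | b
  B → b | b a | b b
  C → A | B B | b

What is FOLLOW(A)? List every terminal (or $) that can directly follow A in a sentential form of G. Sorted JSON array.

FIRST sets, iterate to fixpoint:
[1]
  A via A→a B b: +{a}
  A via A→b: +{b}
  B via B→b: +{b}
  C via C→A: +{a,b}
  S via S→A B: +{a,b}
  S: {a,b}  A: {a,b}  B: {b}  C: {a,b}
[2] (stable)
  S: {a,b}  A: {a,b}  B: {b}  C: {a,b}

FOLLOW sets:
initialize: $ ∈ FOLLOW(S)
iter 1:
  A→a B b: FOLLOW(B) ⊇ FIRST(b) = {b}; new: +{b}
  S→A B: FOLLOW(A) ⊇ FIRST(B) = {b}; new: +{b}
  S→A B: FOLLOW(B) ⊇ FOLLOW(S) ⊇ {$}; new: +{$}
  S→a C: FOLLOW(C) ⊇ FOLLOW(S) ⊇ {$}; new: +{$}
  S: {$}  A: {b}  B: {$,b}  C: {$}
iter 2:
  C→A: FOLLOW(A) ⊇ FOLLOW(C) ⊇ {$}; new: +{$}
  S: {$}  A: {$,b}  B: {$,b}  C: {$}
iter 3: — fixpoint
  S: {$}  A: {$,b}  B: {$,b}  C: {$}

FOLLOW(A) = ["$", "b"]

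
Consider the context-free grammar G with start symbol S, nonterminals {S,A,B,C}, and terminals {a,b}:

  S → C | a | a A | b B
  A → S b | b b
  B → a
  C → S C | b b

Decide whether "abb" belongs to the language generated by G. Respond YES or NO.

Convert to CNF:
  S -> S C | T0 B | T0 T0 | T1 A | a
  A -> S T0 | T0 T0
  B -> a
  C -> S C | T0 T0
  T0 -> b
  T1 -> a

Fill CYK table bottom-up:
  cell(0,0) a: {B,S,T1}  orig:{B,S}
  cell(1,1) b: {T0}  orig:{}
  cell(2,2) b: {T0}  orig:{}
  cell(0,1) ab: {A}
  cell(1,2) bb: {A,C,S}
  cell(0,2) abb: {C,S}

S ∈ T[0,2] ⇒ YES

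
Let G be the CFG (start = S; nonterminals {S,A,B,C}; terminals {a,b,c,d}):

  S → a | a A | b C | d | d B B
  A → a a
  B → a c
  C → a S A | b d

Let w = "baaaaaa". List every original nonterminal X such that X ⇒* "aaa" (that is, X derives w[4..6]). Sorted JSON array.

Convert to CNF:
  S -> T0 A | T2 C | T3 X5 | a | d
  A -> T0 T0
  B -> T0 T1
  C -> T0 X4 | T2 T3
  T0 -> a
  T1 -> c
  T2 -> b
  T3 -> d
  X4 -> S A
  X5 -> B B

Fill CYK table bottom-up (cells [i..j] with 4 ≤ i ≤ j ≤ 6 only):
  [4..4]={S,T0}  "a"  orig:{S}
  [5..5]={S,T0}  "a"  orig:{S}
  [6..6]={S,T0}  "a"  orig:{S}
  [4..5]={A}  "aa"
  [5..6]={A}  "aa"
  [4..6]={S,X4}  "aaa"  orig:{S}

Original NTs in T[4,6] deriving "aaa": ["S"]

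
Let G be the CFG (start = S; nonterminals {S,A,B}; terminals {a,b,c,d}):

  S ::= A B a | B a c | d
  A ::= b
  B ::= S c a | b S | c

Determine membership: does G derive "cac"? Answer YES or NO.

CNF form of G:
  S -> A X4 | B X5 | d
  A -> b
  B -> S X3 | T2 S | c
  T0 -> c
  T1 -> a
  T2 -> b
  X3 -> T0 T1
  X4 -> B T1
  X5 -> T1 T0

Fill CYK table bottom-up:
  [0..0]={B,T0}  "c"  orig:{B}
  [1..1]={T1}  "a"  orig:{}
  [2..2]={B,T0}  "c"  orig:{B}
  [0..1]={X3,X4}  "ca"  orig:{}
  [1..2]={X5}  "ac"  orig:{}
  [0..2]={S}  "cac"

S ∈ T[0,2] ⇒ YES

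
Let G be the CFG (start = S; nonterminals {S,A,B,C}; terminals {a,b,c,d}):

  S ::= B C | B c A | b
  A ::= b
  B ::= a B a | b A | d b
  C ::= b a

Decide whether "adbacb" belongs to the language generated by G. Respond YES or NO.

CNF form of G:
  S -> B C | B X5 | b
  A -> b
  B -> T0 X4 | T1 A | T2 T1
  C -> T1 T0
  T0 -> a
  T1 -> b
  T2 -> d
  T3 -> c
  X4 -> B T0
  X5 -> T3 A

Fill CYK table bottom-up:
  T[0,0] 'a' = {T0}  orig:{}
  T[1,1] 'd' = {T2}  orig:{}
  T[2,2] 'b' = {A,S,T1}  orig:{A,S}
  T[3,3] 'a' = {T0}  orig:{}
  T[4,4] 'c' = {T3}  orig:{}
  T[5,5] 'b' = {A,S,T1}  orig:{A,S}
  T[0,1] 'ad' = ∅
  T[1,2] 'db' = {B}
  T[2,3] 'ba' = {C}
  T[3,4] 'ac' = ∅
  T[4,5] 'cb' = {X5}  orig:{}
  T[0,2] 'adb' = ∅
  T[1,3] 'dba' = {X4}  orig:{}
  T[2,4] 'bac' = ∅
  T[3,5] 'acb' = ∅
  T[0,3] 'adba' = {B}
  T[1,4] 'dbac' = ∅
  T[2,5] 'bacb' = ∅
  T[0,4] 'adbac' = ∅
  T[1,5] 'dbacb' = ∅
  T[0,5] 'adbacb' = {S}

S ∈ T[0,5] ⇒ YES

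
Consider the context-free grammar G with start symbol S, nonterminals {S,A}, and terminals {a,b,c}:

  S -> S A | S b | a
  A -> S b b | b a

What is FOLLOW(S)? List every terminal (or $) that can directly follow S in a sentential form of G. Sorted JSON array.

Compute FIRST by fixpoint:
round 1:
  A via A→b a: +{b}
  S via S→a: +{a}
  S: {a}  A: {b}
round 2:
  A via A→S b b: +{a}
  S: {a}  A: {a,b}
round 3: (no change)
  S: {a}  A: {a,b}

FOLLOW sets:
seed FOLLOW(S) with $
pass 1:
  A→S b b: FOLLOW(S) ⊇ FIRST(b) = {b}; new: +{b}
  S→S A: FOLLOW(S) ⊇ FIRST(A) = {a,b}; new: +{a}
  S→S A: FOLLOW(A) ⊇ FOLLOW(S) ⊇ {$,a,b}; new: +{$,a,b}
  FOLLOW[S]={$,a,b}  FOLLOW[A]={$,a,b}
pass 2: (no change)
  FOLLOW[S]={$,a,b}  FOLLOW[A]={$,a,b}

FOLLOW(S) = ["$", "a", "b"]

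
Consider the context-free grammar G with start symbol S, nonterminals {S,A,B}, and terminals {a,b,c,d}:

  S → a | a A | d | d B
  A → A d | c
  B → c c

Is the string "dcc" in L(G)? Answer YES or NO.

Convert to CNF:
  S -> T0 B | T2 A | a | d
  A -> A T0 | c
  B -> T1 T1
  T0 -> d
  T1 -> c
  T2 -> a

Fill CYK table bottom-up:
  T[0,0] 'd' = {S,T0}  orig:{S}
  T[1,1] 'c' = {A,T1}  orig:{A}
  T[2,2] 'c' = {A,T1}  orig:{A}
  T[0,1] 'dc' = ∅
  T[1,2] 'cc' = {B}
  T[0,2] 'dcc' = {S}

S ∈ T[0,2] ⇒ YES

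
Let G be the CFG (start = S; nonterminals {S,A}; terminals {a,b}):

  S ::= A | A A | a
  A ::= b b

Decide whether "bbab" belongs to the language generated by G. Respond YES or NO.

CNF form of G:
  S -> A A | T0 T0 | a
  A -> T0 T0
  T0 -> b

CYK fill:
  T[0,0] 'b' = {T0}  orig:{}
  T[1,1] 'b' = {T0}  orig:{}
  T[2,2] 'a' = {S}
  T[3,3] 'b' = {T0}  orig:{}
  T[0,1] 'bb' = {A,S}
  T[1,2] 'ba' = ∅
  T[2,3] 'ab' = ∅
  T[0,2] 'bba' = ∅
  T[1,3] 'bab' = ∅
  T[0,3] 'bbab' = ∅

S ∉ T[0,3] ⇒ NO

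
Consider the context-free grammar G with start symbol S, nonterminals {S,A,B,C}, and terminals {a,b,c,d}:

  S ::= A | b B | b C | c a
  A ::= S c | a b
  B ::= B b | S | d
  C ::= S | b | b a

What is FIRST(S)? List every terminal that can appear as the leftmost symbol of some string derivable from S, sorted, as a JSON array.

Compute FIRST by fixpoint:
[1]
  A via A→a b: +{a}
  B via B→d: +{d}
  C via C→b: +{b}
  S via S→A: +{a}
  S via S→b B: +{b}
  S via S→c a: +{c}
  FIRST(S)={a,b,c}  FIRST(A)={a}  FIRST(B)={d}  FIRST(C)={b}
[2]
  A via A→S c: +{b,c}
  B via B→S: +{a,b,c}
  C via C→S: +{a,c}
  FIRST(S)={a,b,c}  FIRST(A)={a,b,c}  FIRST(B)={a,b,c,d}  FIRST(C)={a,b,c}
[3] (stable)
  FIRST(S)={a,b,c}  FIRST(A)={a,b,c}  FIRST(B)={a,b,c,d}  FIRST(C)={a,b,c}

FIRST(S) = ["a", "b", "c"]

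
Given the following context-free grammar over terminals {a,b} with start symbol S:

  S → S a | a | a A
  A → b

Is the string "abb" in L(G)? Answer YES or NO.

CNF form of G:
  S -> S T0 | T0 A | a
  A -> b
  T0 -> a

CYK table (by increasing span):
  cell(0,0) a: {S,T0}  orig:{S}
  cell(1,1) b: {A}
  cell(2,2) b: {A}
  cell(0,1) ab: {S}
  cell(1,2) bb: ∅
  cell(0,2) abb: ∅

S ∉ T[0,2] ⇒ NO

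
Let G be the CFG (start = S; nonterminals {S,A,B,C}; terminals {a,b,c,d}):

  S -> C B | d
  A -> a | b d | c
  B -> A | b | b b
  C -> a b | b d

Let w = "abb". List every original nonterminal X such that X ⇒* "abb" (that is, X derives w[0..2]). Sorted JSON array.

Convert to CNF:
  S -> C B | d
  A -> T0 T1 | a | c
  B -> T0 T0 | T0 T1 | a | b | c
  C -> T0 T1 | T2 T0
  T0 -> b
  T1 -> d
  T2 -> a

CYK fill — only the sub-triangle for w[0..2]:
  [0..0]={A,B,T2}  "a"  orig:{A,B}
  [1..1]={B,T0}  "b"  orig:{B}
  [2..2]={B,T0}  "b"  orig:{B}
  [0..1]={C}  "ab"
  [1..2]={B}  "bb"
  [0..2]={S}  "abb"

Original NTs in T[0,2] deriving "abb": ["S"]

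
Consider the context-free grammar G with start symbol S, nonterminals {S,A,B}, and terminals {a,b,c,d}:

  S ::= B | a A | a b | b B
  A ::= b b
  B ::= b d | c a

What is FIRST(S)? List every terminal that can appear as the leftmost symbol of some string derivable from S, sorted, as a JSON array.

FIRST iteration:
iter 1:
  A via A→b b: +{b}
  B via B→b d: +{b}
  B via B→c a: +{c}
  S via S→B: +{b,c}
  S via S→a A: +{a}
  FIRST[S]={a,b,c}  FIRST[A]={b}  FIRST[B]={b,c}
iter 2: done
  FIRST[S]={a,b,c}  FIRST[A]={b}  FIRST[B]={b,c}

FIRST(S) = ["a", "b", "c"]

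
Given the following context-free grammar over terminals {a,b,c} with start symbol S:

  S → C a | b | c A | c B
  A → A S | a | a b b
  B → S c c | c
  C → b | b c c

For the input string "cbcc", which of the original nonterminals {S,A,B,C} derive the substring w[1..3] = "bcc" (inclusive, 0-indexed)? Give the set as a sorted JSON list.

CNF form of G:
  S -> C T0 | T2 A | T2 B | b
  A -> A S | T0 X3 | a
  B -> S X4 | c
  C -> T1 X5 | b
  T0 -> a
  T1 -> b
  T2 -> c
  X3 -> T1 T1
  X4 -> T2 T2
  X5 -> T2 T2

CYK table (by increasing span) — only the sub-triangle for w[1..3]:
  cell(1,1) b: {C,S,T1}  orig:{C,S}
  cell(2,2) c: {B,T2}  orig:{B}
  cell(3,3) c: {B,T2}  orig:{B}
  cell(1,2) bc: ∅
  cell(2,3) cc: {S,X4,X5}  orig:{S}
  cell(1,3) bcc: {B,C}

Original NTs in T[1,3] deriving "bcc": ["B", "C"]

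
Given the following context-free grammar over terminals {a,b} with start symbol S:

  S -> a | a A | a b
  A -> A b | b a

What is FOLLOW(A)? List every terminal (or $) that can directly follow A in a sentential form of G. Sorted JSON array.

Compute FIRST by fixpoint:
iter 1:
  A via A→b a: +{b}
  S via S→a: +{a}
  FIRST(S)={a}  FIRST(A)={b}
iter 2: — fixpoint
  FIRST(S)={a}  FIRST(A)={b}

Compute FOLLOW by fixpoint:
seed FOLLOW(S) with $
iter 1:
  A→A b: FOLLOW(A) ⊇ FIRST(b) = {b}; new: +{b}
  S→a A: FOLLOW(A) ⊇ FOLLOW(S) ⊇ {$}; new: +{$}
  FOLLOW(S)={$}  FOLLOW(A)={$,b}
iter 2: (no change)
  FOLLOW(S)={$}  FOLLOW(A)={$,b}

FOLLOW(A) = ["$", "b"]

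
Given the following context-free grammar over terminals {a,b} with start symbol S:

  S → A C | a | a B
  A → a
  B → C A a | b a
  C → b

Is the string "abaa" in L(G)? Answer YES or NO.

Convert to CNF:
  S -> A C | T0 B | a
  A -> a
  B -> C X2 | T1 T0
  C -> b
  T0 -> a
  T1 -> b
  X2 -> A T0

CYK fill:
  T[0,0] 'a' = {A,S,T0}  orig:{A,S}
  T[1,1] 'b' = {C,T1}  orig:{C}
  T[2,2] 'a' = {A,S,T0}  orig:{A,S}
  T[3,3] 'a' = {A,S,T0}  orig:{A,S}
  T[0,1] 'ab' = {S}
  T[1,2] 'ba' = {B}
  T[2,3] 'aa' = {X2}  orig:{}
  T[0,2] 'aba' = {S}
  T[1,3] 'baa' = {B}
  T[0,3] 'abaa' = {S}

S ∈ T[0,3] ⇒ YES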